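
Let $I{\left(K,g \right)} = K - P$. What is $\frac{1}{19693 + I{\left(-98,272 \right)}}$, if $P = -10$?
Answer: $\frac{1}{19605} \approx 5.1007 \cdot 10^{-5}$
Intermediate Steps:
$I{\left(K,g \right)} = 10 + K$ ($I{\left(K,g \right)} = K - -10 = K + 10 = 10 + K$)
$\frac{1}{19693 + I{\left(-98,272 \right)}} = \frac{1}{19693 + \left(10 - 98\right)} = \frac{1}{19693 - 88} = \frac{1}{19605}$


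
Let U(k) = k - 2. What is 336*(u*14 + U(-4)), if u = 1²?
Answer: 2688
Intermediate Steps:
U(k) = -2 + k
u = 1
336*(u*14 + U(-4)) = 336*(1*14 + (-2 - 4)) = 336*(14 - 6) = 336*8 = 2688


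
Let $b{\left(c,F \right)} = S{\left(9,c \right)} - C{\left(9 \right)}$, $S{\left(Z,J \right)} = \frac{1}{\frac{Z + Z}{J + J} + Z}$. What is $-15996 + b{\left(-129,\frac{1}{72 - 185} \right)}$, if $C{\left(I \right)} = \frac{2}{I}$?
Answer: $- \frac{18427519}{1152} \approx -15996.0$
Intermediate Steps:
$S{\left(Z,J \right)} = \frac{1}{Z + \frac{Z}{J}}$ ($S{\left(Z,J \right)} = \frac{1}{\frac{2 Z}{2 J} + Z} = \frac{1}{2 Z \frac{1}{2 J} + Z} = \frac{1}{\frac{Z}{J} + Z} = \frac{1}{Z + \frac{Z}{J}}$)
$b{\left(c,F \right)} = - \frac{2}{9} + \frac{c}{9 \left(1 + c\right)}$ ($b{\left(c,F \right)} = \frac{c}{9 \left(1 + c\right)} - \frac{2}{9} = - \frac{2}{9} + \frac{c}{9 \left(1 + c\right)}$)
$-15996 + b{\left(-129,\frac{1}{72 - 185} \right)} = -15996 + \frac{-2 - -129}{9 \left(1 - 129\right)} = -15996 + \frac{-2 + 129}{9 \left(-128\right)} = -15996 + \frac{1}{9} \left(- \frac{1}{128}\right) 127 = -15996 - \frac{127}{1152} = - \frac{18427519}{1152}$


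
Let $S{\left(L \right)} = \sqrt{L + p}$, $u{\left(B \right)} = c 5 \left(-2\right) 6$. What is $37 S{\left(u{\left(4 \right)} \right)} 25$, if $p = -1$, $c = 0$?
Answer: $925 i \approx 925.0 i$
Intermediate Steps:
$u{\left(B \right)} = 0$ ($u{\left(B \right)} = 0 \cdot 5 \left(-2\right) 6 = 0 \left(-10\right) 6 = 0 \cdot 6 = 0$)
$S{\left(L \right)} = \sqrt{-1 + L}$ ($S{\left(L \right)} = \sqrt{L - 1} = \sqrt{-1 + L}$)
$37 S{\left(u{\left(4 \right)} \right)} 25 = 37 \sqrt{-1 + 0} \cdot 25 = 37 \sqrt{-1} \cdot 25 = 37 i 25 = 925 i$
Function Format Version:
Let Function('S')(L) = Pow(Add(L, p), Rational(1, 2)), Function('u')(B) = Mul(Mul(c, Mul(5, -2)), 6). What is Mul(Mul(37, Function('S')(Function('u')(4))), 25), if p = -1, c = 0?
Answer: Mul(925, I) ≈ Mul(925.00, I)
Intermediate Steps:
Function('u')(B) = 0 (Function('u')(B) = Mul(Mul(0, Mul(5, -2)), 6) = Mul(Mul(0, -10), 6) = Mul(0, 6) = 0)
Function('S')(L) = Pow(Add(-1, L), Rational(1, 2)) (Function('S')(L) = Pow(Add(L, -1), Rational(1, 2)) = Pow(Add(-1, L), Rational(1, 2)))
Mul(Mul(37, Function('S')(Function('u')(4))), 25) = Mul(Mul(37, Pow(Add(-1, 0), Rational(1, 2))), 25) = Mul(Mul(37, Pow(-1, Rational(1, 2))), 25) = Mul(Mul(37, I), 25) = Mul(925, I)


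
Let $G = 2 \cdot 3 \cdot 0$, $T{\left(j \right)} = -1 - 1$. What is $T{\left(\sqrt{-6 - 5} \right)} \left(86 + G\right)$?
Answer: $-172$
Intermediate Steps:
$T{\left(j \right)} = -2$
$G = 0$ ($G = 6 \cdot 0 = 0$)
$T{\left(\sqrt{-6 - 5} \right)} \left(86 + G\right) = - 2 \left(86 + 0\right) = \left(-2\right) 86 = -172$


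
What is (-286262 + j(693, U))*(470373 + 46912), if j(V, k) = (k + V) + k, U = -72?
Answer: -147795049205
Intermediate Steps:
j(V, k) = V + 2*k (j(V, k) = (V + k) + k = V + 2*k)
(-286262 + j(693, U))*(470373 + 46912) = (-286262 + (693 + 2*(-72)))*(470373 + 46912) = (-286262 + (693 - 144))*517285 = (-286262 + 549)*517285 = -285713*517285 = -147795049205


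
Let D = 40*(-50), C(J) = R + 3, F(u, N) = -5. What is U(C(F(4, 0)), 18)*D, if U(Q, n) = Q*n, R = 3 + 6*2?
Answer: -648000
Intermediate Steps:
R = 15 (R = 3 + 12 = 15)
C(J) = 18 (C(J) = 15 + 3 = 18)
D = -2000
U(C(F(4, 0)), 18)*D = (18*18)*(-2000) = 324*(-2000) = -648000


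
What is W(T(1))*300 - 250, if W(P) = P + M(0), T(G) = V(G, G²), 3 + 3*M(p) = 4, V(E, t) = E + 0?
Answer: 150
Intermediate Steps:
V(E, t) = E
M(p) = ⅓ (M(p) = -1 + (⅓)*4 = -1 + 4/3 = ⅓)
T(G) = G
W(P) = ⅓ + P (W(P) = P + ⅓ = ⅓ + P)
W(T(1))*300 - 250 = (⅓ + 1)*300 - 250 = (4/3)*300 - 250 = 400 - 250 = 150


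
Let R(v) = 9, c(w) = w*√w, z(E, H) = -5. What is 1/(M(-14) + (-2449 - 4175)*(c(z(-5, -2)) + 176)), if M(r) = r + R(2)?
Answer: -1165829/1364641929241 - 33120*I*√5/1364641929241 ≈ -8.5431e-7 - 5.427e-8*I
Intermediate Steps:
c(w) = w^(3/2)
M(r) = 9 + r (M(r) = r + 9 = 9 + r)
1/(M(-14) + (-2449 - 4175)*(c(z(-5, -2)) + 176)) = 1/((9 - 14) + (-2449 - 4175)*((-5)^(3/2) + 176)) = 1/(-5 - 6624*(-5*I*√5 + 176)) = 1/(-5 - 6624*(176 - 5*I*√5)) = 1/(-5 + (-1165824 + 33120*I*√5)) = 1/(-1165829 + 33120*I*√5)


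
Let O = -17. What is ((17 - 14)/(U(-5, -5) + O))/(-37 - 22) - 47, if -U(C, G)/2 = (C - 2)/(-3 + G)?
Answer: -69321/1475 ≈ -46.997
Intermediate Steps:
U(C, G) = -2*(-2 + C)/(-3 + G) (U(C, G) = -2*(C - 2)/(-3 + G) = -2*(-2 + C)/(-3 + G))
((17 - 14)/(U(-5, -5) + O))/(-37 - 22) - 47 = ((17 - 14)/(2*(2 - 1*(-5))/(-3 - 5) - 17))/(-37 - 22) - 47 = (3/(2*(2 + 5)/(-8) - 17))/(-59) - 47 = (3/(2*(-⅛)*7 - 17))*(-1/59) - 47 = (3/(-7/4 - 17))*(-1/59) - 47 = (3/(-75/4))*(-1/59) - 47 = (3*(-4/75))*(-1/59) - 47 = -4/25*(-1/59) - 47 = 4/1475 - 47 = -69321/1475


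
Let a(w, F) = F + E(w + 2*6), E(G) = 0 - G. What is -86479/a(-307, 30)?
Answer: -86479/325 ≈ -266.09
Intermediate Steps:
E(G) = -G
a(w, F) = -12 + F - w (a(w, F) = F - (w + 2*6) = F - (w + 12) = F - (12 + w) = F + (-12 - w) = -12 + F - w)
-86479/a(-307, 30) = -86479/(-12 + 30 - 1*(-307)) = -86479/(-12 + 30 + 307) = -86479/325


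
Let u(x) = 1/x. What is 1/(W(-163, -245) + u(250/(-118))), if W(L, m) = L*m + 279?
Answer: 125/5026691 ≈ 2.4867e-5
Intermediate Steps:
W(L, m) = 279 + L*m
1/(W(-163, -245) + u(250/(-118))) = 1/((279 - 163*(-245)) + 1/(250/(-118))) = 1/((279 + 39935) + 1/(250*(-1/118))) = 1/(40214 + 1/(-125/59)) = 1/(40214 - 59/125) = 1/(5026691/125) = 125/5026691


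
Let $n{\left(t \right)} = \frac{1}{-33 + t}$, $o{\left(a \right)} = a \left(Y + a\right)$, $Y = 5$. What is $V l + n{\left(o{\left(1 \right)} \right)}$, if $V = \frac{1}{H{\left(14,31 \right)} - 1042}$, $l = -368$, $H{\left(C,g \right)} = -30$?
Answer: $\frac{554}{1809} \approx 0.30625$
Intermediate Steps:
$o{\left(a \right)} = a \left(5 + a\right)$
$V = - \frac{1}{1072}$ ($V = \frac{1}{-30 - 1042} = \frac{1}{-1072} = - \frac{1}{1072} \approx -0.00093284$)
$V l + n{\left(o{\left(1 \right)} \right)} = \left(- \frac{1}{1072}\right) \left(-368\right) + \frac{1}{-33 + 1 \left(5 + 1\right)} = \frac{23}{67} + \frac{1}{-33 + 1 \cdot 6} = \frac{23}{67} + \frac{1}{-33 + 6} = \frac{23}{67} + \frac{1}{-27} = \frac{23}{67} - \frac{1}{27} = \frac{554}{1809}$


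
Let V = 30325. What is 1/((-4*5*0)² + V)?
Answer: 1/30325 ≈ 3.2976e-5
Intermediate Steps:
1/((-4*5*0)² + V) = 1/((-4*5*0)² + 30325) = 1/((-20*0)² + 30325) = 1/(0² + 30325) = 1/(0 + 30325) = 1/30325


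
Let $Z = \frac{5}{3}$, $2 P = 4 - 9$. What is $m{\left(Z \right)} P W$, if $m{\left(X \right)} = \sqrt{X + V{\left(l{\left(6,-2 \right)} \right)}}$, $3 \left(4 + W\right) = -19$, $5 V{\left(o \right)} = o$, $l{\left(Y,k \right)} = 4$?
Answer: $\frac{31 \sqrt{555}}{18} \approx 40.573$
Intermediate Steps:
$P = - \frac{5}{2}$ ($P = \frac{4 - 9}{2} = \frac{1}{2} \left(-5\right) = - \frac{5}{2} \approx -2.5$)
$Z = \frac{5}{3}$ ($Z = 5 \cdot \frac{1}{3} = \frac{5}{3} \approx 1.6667$)
$V{\left(o \right)} = \frac{o}{5}$
$W = - \frac{31}{3}$ ($W = -4 + \frac{1}{3} \left(-19\right) = -4 - \frac{19}{3} = - \frac{31}{3} \approx -10.333$)
$m{\left(X \right)} = \sqrt{\frac{4}{5} + X}$ ($m{\left(X \right)} = \sqrt{X + \frac{1}{5} \cdot 4} = \sqrt{X + \frac{4}{5}} = \sqrt{\frac{4}{5} + X}$)
$m{\left(Z \right)} P W = \frac{\sqrt{20 + 25 \cdot \frac{5}{3}}}{5} \left(- \frac{5}{2}\right) \left(- \frac{31}{3}\right) = \frac{\sqrt{20 + \frac{125}{3}}}{5} \left(- \frac{5}{2}\right) \left(- \frac{31}{3}\right) = \frac{\sqrt{\frac{185}{3}}}{5} \left(- \frac{5}{2}\right) \left(- \frac{31}{3}\right) = \frac{\frac{1}{3} \sqrt{555}}{5} \left(- \frac{5}{2}\right) \left(- \frac{31}{3}\right) = \frac{\sqrt{555}}{15} \left(- \frac{5}{2}\right) \left(- \frac{31}{3}\right) = - \frac{\sqrt{555}}{6} \left(- \frac{31}{3}\right) = \frac{31 \sqrt{555}}{18}$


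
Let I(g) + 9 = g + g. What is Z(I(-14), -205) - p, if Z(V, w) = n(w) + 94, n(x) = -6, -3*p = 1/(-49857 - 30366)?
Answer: 21178871/240669 ≈ 88.000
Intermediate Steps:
p = 1/240669 (p = -1/(3*(-49857 - 30366)) = -1/3/(-80223) = -1/3*(-1/80223) = 1/240669 ≈ 4.1551e-6)
I(g) = -9 + 2*g (I(g) = -9 + (g + g) = -9 + 2*g)
Z(V, w) = 88 (Z(V, w) = -6 + 94 = 88)
Z(I(-14), -205) - p = 88 - 1*1/240669 = 88 - 1/240669 = 21178871/240669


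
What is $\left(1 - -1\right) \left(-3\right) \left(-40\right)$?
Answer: $240$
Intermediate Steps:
$\left(1 - -1\right) \left(-3\right) \left(-40\right) = \left(1 + 1\right) \left(-3\right) \left(-40\right) = 2 \left(-3\right) \left(-40\right) = \left(-6\right) \left(-40\right) = 240$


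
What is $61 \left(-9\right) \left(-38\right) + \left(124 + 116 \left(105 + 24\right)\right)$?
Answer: $35950$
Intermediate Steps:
$61 \left(-9\right) \left(-38\right) + \left(124 + 116 \left(105 + 24\right)\right) = \left(-549\right) \left(-38\right) + \left(124 + 116 \cdot 129\right) = 20862 + \left(124 + 14964\right) = 20862 + 15088 = 35950$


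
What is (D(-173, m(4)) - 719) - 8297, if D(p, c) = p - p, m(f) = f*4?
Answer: -9016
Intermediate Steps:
m(f) = 4*f
D(p, c) = 0
(D(-173, m(4)) - 719) - 8297 = (0 - 719) - 8297 = -719 - 8297 = -9016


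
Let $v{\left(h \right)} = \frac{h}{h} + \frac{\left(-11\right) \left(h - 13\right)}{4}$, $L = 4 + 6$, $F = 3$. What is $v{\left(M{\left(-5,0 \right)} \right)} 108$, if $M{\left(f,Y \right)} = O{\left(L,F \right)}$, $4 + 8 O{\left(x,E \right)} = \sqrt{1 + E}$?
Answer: $\frac{16173}{4} \approx 4043.3$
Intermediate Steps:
$L = 10$
$O{\left(x,E \right)} = - \frac{1}{2} + \frac{\sqrt{1 + E}}{8}$
$M{\left(f,Y \right)} = - \frac{1}{4}$ ($M{\left(f,Y \right)} = - \frac{1}{2} + \frac{\sqrt{1 + 3}}{8} = - \frac{1}{2} + \frac{\sqrt{4}}{8} = - \frac{1}{2} + \frac{1}{8} \cdot 2 = - \frac{1}{2} + \frac{1}{4} = - \frac{1}{4}$)
$v{\left(h \right)} = \frac{147}{4} - \frac{11 h}{4}$ ($v{\left(h \right)} = 1 + - 11 \left(-13 + h\right) \frac{1}{4} = 1 + \left(143 - 11 h\right) \frac{1}{4} = 1 - \left(- \frac{143}{4} + \frac{11 h}{4}\right) = \frac{147}{4} - \frac{11 h}{4}$)
$v{\left(M{\left(-5,0 \right)} \right)} 108 = \left(\frac{147}{4} - - \frac{11}{16}\right) 108 = \left(\frac{147}{4} + \frac{11}{16}\right) 108 = \frac{599}{16} \cdot 108 = \frac{16173}{4}$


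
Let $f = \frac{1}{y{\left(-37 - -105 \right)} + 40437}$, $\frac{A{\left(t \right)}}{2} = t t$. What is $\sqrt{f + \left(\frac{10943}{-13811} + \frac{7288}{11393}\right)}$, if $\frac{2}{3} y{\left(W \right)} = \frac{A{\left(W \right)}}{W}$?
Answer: $\frac{2 i \sqrt{1560333650271912607170891}}{6394809451443} \approx 0.39067 i$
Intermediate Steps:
$A{\left(t \right)} = 2 t^{2}$ ($A{\left(t \right)} = 2 t t = 2 t^{2}$)
$y{\left(W \right)} = 3 W$ ($y{\left(W \right)} = \frac{3 \frac{2 W^{2}}{W}}{2} = \frac{3 \cdot 2 W}{2} = 3 W$)
$f = \frac{1}{40641}$ ($f = \frac{1}{3 \left(-37 - -105\right) + 40437} = \frac{1}{3 \left(-37 + 105\right) + 40437} = \frac{1}{3 \cdot 68 + 40437} = \frac{1}{204 + 40437} = \frac{1}{40641} \approx 2.4606 \cdot 10^{-5}$)
$\sqrt{f + \left(\frac{10943}{-13811} + \frac{7288}{11393}\right)} = \sqrt{\frac{1}{40641} + \left(\frac{10943}{-13811} + \frac{7288}{11393}\right)} = \sqrt{\frac{1}{40641} + \left(10943 \left(- \frac{1}{13811}\right) + 7288 \cdot \frac{1}{11393}\right)} = \sqrt{\frac{1}{40641} + \left(- \frac{10943}{13811} + \frac{7288}{11393}\right)} = \sqrt{\frac{1}{40641} - \frac{24019031}{157348723}} = \sqrt{- \frac{976000090148}{6394809451443}} = \frac{2 i \sqrt{1560333650271912607170891}}{6394809451443}$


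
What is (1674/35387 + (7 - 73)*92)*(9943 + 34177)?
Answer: -9479984542800/35387 ≈ -2.6789e+8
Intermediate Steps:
(1674/35387 + (7 - 73)*92)*(9943 + 34177) = (1674*(1/35387) - 66*92)*44120 = (1674/35387 - 6072)*44120 = -214868190/35387*44120 = -9479984542800/35387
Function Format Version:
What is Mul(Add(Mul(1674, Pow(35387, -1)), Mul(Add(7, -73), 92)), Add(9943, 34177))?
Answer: Rational(-9479984542800, 35387) ≈ -2.6789e+8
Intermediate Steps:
Mul(Add(Mul(1674, Pow(35387, -1)), Mul(Add(7, -73), 92)), Add(9943, 34177)) = Mul(Add(Mul(1674, Rational(1, 35387)), Mul(-66, 92)), 44120) = Mul(Add(Rational(1674, 35387), -6072), 44120) = Mul(Rational(-214868190, 35387), 44120) = Rational(-9479984542800, 35387)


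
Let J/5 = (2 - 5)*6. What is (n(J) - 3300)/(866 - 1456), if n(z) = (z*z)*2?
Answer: -1290/59 ≈ -21.864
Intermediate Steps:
J = -90 (J = 5*((2 - 5)*6) = 5*(-3*6) = 5*(-18) = -90)
n(z) = 2*z**2 (n(z) = z**2*2 = 2*z**2)
(n(J) - 3300)/(866 - 1456) = (2*(-90)**2 - 3300)/(866 - 1456) = (2*8100 - 3300)/(-590) = (16200 - 3300)*(-1/590) = 12900*(-1/590) = -1290/59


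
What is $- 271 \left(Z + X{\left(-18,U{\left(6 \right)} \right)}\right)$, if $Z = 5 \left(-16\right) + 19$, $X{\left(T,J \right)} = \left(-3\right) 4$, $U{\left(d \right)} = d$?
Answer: $19783$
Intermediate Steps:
$X{\left(T,J \right)} = -12$
$Z = -61$ ($Z = -80 + 19 = -61$)
$- 271 \left(Z + X{\left(-18,U{\left(6 \right)} \right)}\right) = - 271 \left(-61 - 12\right) = \left(-271\right) \left(-73\right) = 19783$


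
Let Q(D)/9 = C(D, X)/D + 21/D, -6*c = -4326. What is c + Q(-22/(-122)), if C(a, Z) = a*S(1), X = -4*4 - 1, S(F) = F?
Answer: 19559/11 ≈ 1778.1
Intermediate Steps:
c = 721 (c = -⅙*(-4326) = 721)
X = -17 (X = -16 - 1 = -17)
C(a, Z) = a (C(a, Z) = a*1 = a)
Q(D) = 9 + 189/D (Q(D) = 9*(D/D + 21/D) = 9*(1 + 21/D) = 9 + 189/D)
c + Q(-22/(-122)) = 721 + (9 + 189/((-22/(-122)))) = 721 + (9 + 189/((-22*(-1/122)))) = 721 + (9 + 189/(11/61)) = 721 + (9 + 189*(61/11)) = 721 + (9 + 11529/11) = 721 + 11628/11 = 19559/11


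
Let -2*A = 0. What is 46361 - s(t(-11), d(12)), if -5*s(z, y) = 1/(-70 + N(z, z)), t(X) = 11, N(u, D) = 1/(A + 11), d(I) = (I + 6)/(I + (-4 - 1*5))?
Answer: 178258034/3845 ≈ 46361.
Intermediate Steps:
A = 0 (A = -½*0 = 0)
d(I) = (6 + I)/(-9 + I) (d(I) = (6 + I)/(I + (-4 - 5)) = (6 + I)/(I - 9) = (6 + I)/(-9 + I))
N(u, D) = 1/11 (N(u, D) = 1/(0 + 11) = 1/11)
s(z, y) = 11/3845 (s(z, y) = -1/(5*(-70 + 1/11)) = -1/(5*(-769/11)) = -⅕*(-11/769) = 11/3845)
46361 - s(t(-11), d(12)) = 46361 - 1*11/3845 = 46361 - 11/3845 = 178258034/3845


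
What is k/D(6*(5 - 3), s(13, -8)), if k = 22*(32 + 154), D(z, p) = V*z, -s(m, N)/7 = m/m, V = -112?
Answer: -341/112 ≈ -3.0446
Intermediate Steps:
s(m, N) = -7 (s(m, N) = -7*m/m = -7*1 = -7)
D(z, p) = -112*z
k = 4092 (k = 22*186 = 4092)
k/D(6*(5 - 3), s(13, -8)) = 4092/((-672*(5 - 3))) = 4092/((-672*2)) = 4092/((-112*12)) = 4092/(-1344) = 4092*(-1/1344) = -341/112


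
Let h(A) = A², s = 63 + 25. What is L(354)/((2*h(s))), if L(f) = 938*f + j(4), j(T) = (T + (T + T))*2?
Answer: 83019/3872 ≈ 21.441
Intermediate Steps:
s = 88
j(T) = 6*T (j(T) = (T + 2*T)*2 = (3*T)*2 = 6*T)
L(f) = 24 + 938*f (L(f) = 938*f + 6*4 = 938*f + 24 = 24 + 938*f)
L(354)/((2*h(s))) = (24 + 938*354)/((2*88²)) = (24 + 332052)/((2*7744)) = 332076/15488 = 332076*(1/15488) = 83019/3872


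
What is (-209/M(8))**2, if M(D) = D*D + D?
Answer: 43681/5184 ≈ 8.4261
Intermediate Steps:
M(D) = D + D**2 (M(D) = D**2 + D = D + D**2)
(-209/M(8))**2 = (-209*1/(8*(1 + 8)))**2 = (-209/(8*9))**2 = (-209/72)**2 = 43681/5184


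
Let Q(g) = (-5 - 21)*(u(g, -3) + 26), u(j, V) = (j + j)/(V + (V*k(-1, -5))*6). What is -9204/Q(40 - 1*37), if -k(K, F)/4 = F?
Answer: 7139/524 ≈ 13.624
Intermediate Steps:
k(K, F) = -4*F
u(j, V) = 2*j/(121*V) (u(j, V) = (j + j)/(V + (V*(-4*(-5)))*6) = (2*j)/(V + (V*20)*6) = (2*j)/(V + (20*V)*6) = (2*j)/(V + 120*V) = (2*j)/((121*V)) = (2*j)*(1/(121*V)) = 2*j/(121*V))
Q(g) = -676 + 52*g/363 (Q(g) = (-5 - 21)*((2/121)*g/(-3) + 26) = -26*((2/121)*g*(-⅓) + 26) = -26*(-2*g/363 + 26) = -26*(26 - 2*g/363) = -676 + 52*g/363)
-9204/Q(40 - 1*37) = -9204/(-676 + 52*(40 - 1*37)/363) = -9204/(-676 + 52*(40 - 37)/363) = -9204/(-676 + (52/363)*3) = -9204/(-676 + 52/121) = -9204/(-81744/121) = -9204*(-121/81744) = 7139/524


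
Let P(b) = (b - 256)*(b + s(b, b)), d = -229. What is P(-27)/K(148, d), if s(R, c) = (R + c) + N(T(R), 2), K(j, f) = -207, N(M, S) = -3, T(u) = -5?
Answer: -7924/69 ≈ -114.84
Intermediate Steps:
s(R, c) = -3 + R + c (s(R, c) = (R + c) - 3 = -3 + R + c)
P(b) = (-256 + b)*(-3 + 3*b) (P(b) = (b - 256)*(b + (-3 + b + b)) = (-256 + b)*(b + (-3 + 2*b)) = (-256 + b)*(-3 + 3*b))
P(-27)/K(148, d) = (768 - 771*(-27) + 3*(-27)**2)/(-207) = (768 + 20817 + 3*729)*(-1/207) = (768 + 20817 + 2187)*(-1/207) = 23772*(-1/207) = -7924/69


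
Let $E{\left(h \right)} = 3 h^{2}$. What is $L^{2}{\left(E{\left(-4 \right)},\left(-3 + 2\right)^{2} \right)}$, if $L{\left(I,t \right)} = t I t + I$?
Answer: $9216$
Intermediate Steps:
$L{\left(I,t \right)} = I + I t^{2}$ ($L{\left(I,t \right)} = I t t + I = I t^{2} + I = I + I t^{2}$)
$L^{2}{\left(E{\left(-4 \right)},\left(-3 + 2\right)^{2} \right)} = \left(3 \left(-4\right)^{2} \left(1 + \left(\left(-3 + 2\right)^{2}\right)^{2}\right)\right)^{2} = \left(3 \cdot 16 \left(1 + \left(\left(-1\right)^{2}\right)^{2}\right)\right)^{2} = \left(48 \left(1 + 1^{2}\right)\right)^{2} = \left(48 \left(1 + 1\right)\right)^{2} = \left(48 \cdot 2\right)^{2} = 96^{2} = 9216$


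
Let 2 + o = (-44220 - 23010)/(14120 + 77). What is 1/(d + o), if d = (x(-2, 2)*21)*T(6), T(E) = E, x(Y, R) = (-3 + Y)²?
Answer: 14197/44624926 ≈ 0.00031814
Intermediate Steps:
d = 3150 (d = ((-3 - 2)²*21)*6 = ((-5)²*21)*6 = (25*21)*6 = 525*6 = 3150)
o = -95624/14197 (o = -2 + (-44220 - 23010)/(14120 + 77) = -2 - 67230/14197 = -95624/14197 ≈ -6.7355)
1/(d + o) = 1/(3150 - 95624/14197) = 1/(44624926/14197) = 14197/44624926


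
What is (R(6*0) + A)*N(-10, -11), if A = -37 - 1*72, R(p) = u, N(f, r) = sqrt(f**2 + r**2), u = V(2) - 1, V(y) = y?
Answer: -108*sqrt(221) ≈ -1605.5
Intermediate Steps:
u = 1 (u = 2 - 1 = 1)
R(p) = 1
A = -109 (A = -37 - 72 = -109)
(R(6*0) + A)*N(-10, -11) = (1 - 109)*sqrt((-10)**2 + (-11)**2) = -108*sqrt(100 + 121) = -108*sqrt(221)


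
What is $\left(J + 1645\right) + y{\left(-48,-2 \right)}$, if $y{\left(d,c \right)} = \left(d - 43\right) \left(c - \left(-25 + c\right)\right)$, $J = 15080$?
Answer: $14450$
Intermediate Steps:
$y{\left(d,c \right)} = -1075 + 25 d$ ($y{\left(d,c \right)} = \left(-43 + d\right) 25 = -1075 + 25 d$)
$\left(J + 1645\right) + y{\left(-48,-2 \right)} = \left(15080 + 1645\right) + \left(-1075 + 25 \left(-48\right)\right) = 16725 - 2275 = 14450$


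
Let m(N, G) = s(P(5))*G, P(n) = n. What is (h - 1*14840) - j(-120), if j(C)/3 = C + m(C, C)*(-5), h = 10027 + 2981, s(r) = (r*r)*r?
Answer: -226472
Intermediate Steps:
s(r) = r**3 (s(r) = r**2*r = r**3)
h = 13008
m(N, G) = 125*G (m(N, G) = 5**3*G = 125*G)
j(C) = -1872*C (j(C) = 3*(C + (125*C)*(-5)) = 3*(C - 625*C) = 3*(-624*C) = -1872*C)
(h - 1*14840) - j(-120) = (13008 - 1*14840) - (-1872)*(-120) = (13008 - 14840) - 1*224640 = -1832 - 224640 = -226472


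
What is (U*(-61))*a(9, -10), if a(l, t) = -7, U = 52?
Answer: 22204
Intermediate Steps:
(U*(-61))*a(9, -10) = (52*(-61))*(-7) = -3172*(-7) = 22204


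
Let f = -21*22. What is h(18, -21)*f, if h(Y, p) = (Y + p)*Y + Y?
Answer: 16632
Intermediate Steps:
h(Y, p) = Y + Y*(Y + p) (h(Y, p) = Y*(Y + p) + Y = Y + Y*(Y + p))
f = -462
h(18, -21)*f = (18*(1 + 18 - 21))*(-462) = (18*(-2))*(-462) = -36*(-462) = 16632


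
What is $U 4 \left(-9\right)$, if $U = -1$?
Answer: $36$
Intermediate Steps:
$U 4 \left(-9\right) = \left(-1\right) 4 \left(-9\right) = \left(-4\right) \left(-9\right) = 36$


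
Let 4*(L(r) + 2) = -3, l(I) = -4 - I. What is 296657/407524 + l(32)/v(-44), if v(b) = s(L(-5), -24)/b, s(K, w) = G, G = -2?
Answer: -322462351/407524 ≈ -791.27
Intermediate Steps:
L(r) = -11/4 (L(r) = -2 + (¼)*(-3) = -2 - ¾ = -11/4)
s(K, w) = -2
v(b) = -2/b
296657/407524 + l(32)/v(-44) = 296657/407524 + (-4 - 1*32)/((-2/(-44))) = 296657*(1/407524) + (-4 - 32)/((-2*(-1/44))) = 296657/407524 - 36/1/22 = 296657/407524 - 36*22 = 296657/407524 - 792 = -322462351/407524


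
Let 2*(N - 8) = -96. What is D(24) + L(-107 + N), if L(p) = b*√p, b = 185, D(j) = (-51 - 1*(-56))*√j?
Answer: 10*√6 + 1295*I*√3 ≈ 24.495 + 2243.0*I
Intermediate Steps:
N = -40 (N = 8 + (½)*(-96) = 8 - 48 = -40)
D(j) = 5*√j (D(j) = (-51 + 56)*√j = 5*√j)
L(p) = 185*√p
D(24) + L(-107 + N) = 5*√24 + 185*√(-107 - 40) = 5*(2*√6) + 185*√(-147) = 10*√6 + 185*(7*I*√3) = 10*√6 + 1295*I*√3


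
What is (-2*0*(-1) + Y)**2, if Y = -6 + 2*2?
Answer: 4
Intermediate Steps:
Y = -2 (Y = -6 + 4 = -2)
(-2*0*(-1) + Y)**2 = (-2*0*(-1) - 2)**2 = (0*(-1) - 2)**2 = (0 - 2)**2 = (-2)**2 = 4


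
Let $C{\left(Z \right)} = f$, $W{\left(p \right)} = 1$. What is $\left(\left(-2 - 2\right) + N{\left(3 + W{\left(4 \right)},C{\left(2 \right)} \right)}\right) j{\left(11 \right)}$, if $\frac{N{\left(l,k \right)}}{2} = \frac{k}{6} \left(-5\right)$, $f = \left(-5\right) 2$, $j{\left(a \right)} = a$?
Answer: $\frac{418}{3} \approx 139.33$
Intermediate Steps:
$f = -10$
$C{\left(Z \right)} = -10$
$N{\left(l,k \right)} = - \frac{5 k}{3}$ ($N{\left(l,k \right)} = 2 \frac{k}{6} \left(-5\right) = 2 \left(- \frac{5 k}{6}\right) = - \frac{5 k}{3}$)
$\left(\left(-2 - 2\right) + N{\left(3 + W{\left(4 \right)},C{\left(2 \right)} \right)}\right) j{\left(11 \right)} = \left(\left(-2 - 2\right) - - \frac{50}{3}\right) 11 = \left(-4 + \frac{50}{3}\right) 11 = \frac{38}{3} \cdot 11 = \frac{418}{3}$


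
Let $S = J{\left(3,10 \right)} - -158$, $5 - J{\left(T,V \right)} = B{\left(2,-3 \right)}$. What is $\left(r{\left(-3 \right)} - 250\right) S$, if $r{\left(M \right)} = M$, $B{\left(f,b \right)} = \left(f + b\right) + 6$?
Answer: $-39974$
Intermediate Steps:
$B{\left(f,b \right)} = 6 + b + f$ ($B{\left(f,b \right)} = \left(b + f\right) + 6 = 6 + b + f$)
$J{\left(T,V \right)} = 0$ ($J{\left(T,V \right)} = 5 - \left(6 - 3 + 2\right) = 5 - 5 = 0$)
$S = 158$ ($S = 0 - -158 = 0 + 158 = 158$)
$\left(r{\left(-3 \right)} - 250\right) S = \left(-3 - 250\right) 158 = \left(-253\right) 158 = -39974$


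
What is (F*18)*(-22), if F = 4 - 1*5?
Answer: 396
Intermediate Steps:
F = -1 (F = 4 - 5 = -1)
(F*18)*(-22) = -1*18*(-22) = -18*(-22) = 396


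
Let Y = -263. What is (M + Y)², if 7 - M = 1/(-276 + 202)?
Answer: 358837249/5476 ≈ 65529.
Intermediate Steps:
M = 519/74 (M = 7 - 1/(-276 + 202) = 7 - 1/(-74) = 7 - 1*(-1/74) = 7 + 1/74 = 519/74 ≈ 7.0135)
(M + Y)² = (519/74 - 263)² = (-18943/74)² = 358837249/5476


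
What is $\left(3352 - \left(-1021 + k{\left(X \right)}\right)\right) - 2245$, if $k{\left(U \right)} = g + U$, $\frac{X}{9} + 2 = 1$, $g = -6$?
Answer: $2143$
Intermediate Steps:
$X = -9$ ($X = -18 + 9 \cdot 1 = -18 + 9 = -9$)
$k{\left(U \right)} = -6 + U$
$\left(3352 - \left(-1021 + k{\left(X \right)}\right)\right) - 2245 = \left(3352 + \left(1021 - \left(-6 - 9\right)\right)\right) - 2245 = \left(3352 + \left(1021 - -15\right)\right) - 2245 = \left(3352 + \left(1021 + 15\right)\right) - 2245 = \left(3352 + 1036\right) - 2245 = 4388 - 2245 = 2143$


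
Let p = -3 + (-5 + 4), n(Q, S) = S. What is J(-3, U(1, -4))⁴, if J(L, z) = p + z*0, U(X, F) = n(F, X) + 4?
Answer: 256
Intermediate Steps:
p = -4 (p = -3 - 1 = -4)
U(X, F) = 4 + X (U(X, F) = X + 4 = 4 + X)
J(L, z) = -4 (J(L, z) = -4 + z*0 = -4 + 0 = -4)
J(-3, U(1, -4))⁴ = (-4)⁴ = 256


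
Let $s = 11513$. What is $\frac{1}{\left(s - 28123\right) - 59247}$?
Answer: $- \frac{1}{75857} \approx -1.3183 \cdot 10^{-5}$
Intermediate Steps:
$\frac{1}{\left(s - 28123\right) - 59247} = \frac{1}{\left(11513 - 28123\right) - 59247} = \frac{1}{-16610 - 59247} = \frac{1}{-75857} = - \frac{1}{75857}$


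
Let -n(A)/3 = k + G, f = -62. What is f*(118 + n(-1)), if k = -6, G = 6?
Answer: -7316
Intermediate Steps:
n(A) = 0 (n(A) = -3*(-6 + 6) = -3*0 = 0)
f*(118 + n(-1)) = -62*(118 + 0) = -62*118 = -7316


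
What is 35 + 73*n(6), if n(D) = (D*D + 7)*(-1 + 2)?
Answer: 3174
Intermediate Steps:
n(D) = 7 + D² (n(D) = (D² + 7)*1 = (7 + D²)*1 = 7 + D²)
35 + 73*n(6) = 35 + 73*(7 + 6²) = 35 + 73*(7 + 36) = 35 + 73*43 = 35 + 3139 = 3174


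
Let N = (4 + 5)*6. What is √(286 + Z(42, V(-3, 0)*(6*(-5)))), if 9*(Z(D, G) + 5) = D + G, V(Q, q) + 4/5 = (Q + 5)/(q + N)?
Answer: √23345/9 ≈ 16.977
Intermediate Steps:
N = 54 (N = 9*6 = 54)
V(Q, q) = -⅘ + (5 + Q)/(54 + q) (V(Q, q) = -⅘ + (Q + 5)/(q + 54) = -⅘ + (5 + Q)/(54 + q))
Z(D, G) = -5 + D/9 + G/9 (Z(D, G) = -5 + (D + G)/9 = -5 + (D/9 + G/9) = -5 + D/9 + G/9)
√(286 + Z(42, V(-3, 0)*(6*(-5)))) = √(286 + (-5 + (⅑)*42 + (((-191 - 4*0 + 5*(-3))/(5*(54 + 0)))*(6*(-5)))/9)) = √(286 + (-5 + 14/3 + (((⅕)*(-191 + 0 - 15)/54)*(-30))/9)) = √(286 + (-5 + 14/3 + (((⅕)*(1/54)*(-206))*(-30))/9)) = √(286 + (-5 + 14/3 + (-103/135*(-30))/9)) = √(286 + (-5 + 14/3 + (⅑)*(206/9))) = √(286 + (-5 + 14/3 + 206/81)) = √(286 + 179/81) = √(23345/81) = √23345/9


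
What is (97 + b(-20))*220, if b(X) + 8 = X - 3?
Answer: 14520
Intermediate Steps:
b(X) = -11 + X (b(X) = -8 + (X - 3) = -8 + (-3 + X) = -11 + X)
(97 + b(-20))*220 = (97 + (-11 - 20))*220 = (97 - 31)*220 = 66*220 = 14520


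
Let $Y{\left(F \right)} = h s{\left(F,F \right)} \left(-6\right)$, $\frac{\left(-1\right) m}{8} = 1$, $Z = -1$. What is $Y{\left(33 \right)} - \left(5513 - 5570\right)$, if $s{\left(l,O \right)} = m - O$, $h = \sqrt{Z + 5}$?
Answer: $549$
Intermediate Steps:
$m = -8$ ($m = \left(-8\right) 1 = -8$)
$h = 2$ ($h = \sqrt{-1 + 5} = \sqrt{4} = 2$)
$s{\left(l,O \right)} = -8 - O$
$Y{\left(F \right)} = 96 + 12 F$ ($Y{\left(F \right)} = 2 \left(-8 - F\right) \left(-6\right) = \left(-16 - 2 F\right) \left(-6\right) = 96 + 12 F$)
$Y{\left(33 \right)} - \left(5513 - 5570\right) = \left(96 + 12 \cdot 33\right) - \left(5513 - 5570\right) = \left(96 + 396\right) - \left(5513 - 5570\right) = 492 - -57 = 492 + 57 = 549$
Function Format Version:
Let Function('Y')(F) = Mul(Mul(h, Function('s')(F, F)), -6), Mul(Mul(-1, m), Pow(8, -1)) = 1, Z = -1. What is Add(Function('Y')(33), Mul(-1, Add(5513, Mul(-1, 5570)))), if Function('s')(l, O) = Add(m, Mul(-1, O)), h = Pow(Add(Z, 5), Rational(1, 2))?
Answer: 549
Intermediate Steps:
m = -8 (m = Mul(-8, 1) = -8)
h = 2 (h = Pow(Add(-1, 5), Rational(1, 2)) = Pow(4, Rational(1, 2)) = 2)
Function('s')(l, O) = Add(-8, Mul(-1, O))
Function('Y')(F) = Add(96, Mul(12, F)) (Function('Y')(F) = Mul(Mul(2, Add(-8, Mul(-1, F))), -6) = Mul(Add(-16, Mul(-2, F)), -6) = Add(96, Mul(12, F)))
Add(Function('Y')(33), Mul(-1, Add(5513, Mul(-1, 5570)))) = Add(Add(96, Mul(12, 33)), Mul(-1, Add(5513, Mul(-1, 5570)))) = Add(Add(96, 396), Mul(-1, Add(5513, -5570))) = Add(492, Mul(-1, -57)) = Add(492, 57) = 549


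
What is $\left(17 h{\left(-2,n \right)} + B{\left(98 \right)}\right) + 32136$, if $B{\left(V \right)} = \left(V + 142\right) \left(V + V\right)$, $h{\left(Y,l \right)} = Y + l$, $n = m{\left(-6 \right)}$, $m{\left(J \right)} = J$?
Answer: $79040$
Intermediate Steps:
$n = -6$
$B{\left(V \right)} = 2 V \left(142 + V\right)$ ($B{\left(V \right)} = \left(142 + V\right) 2 V = 2 V \left(142 + V\right)$)
$\left(17 h{\left(-2,n \right)} + B{\left(98 \right)}\right) + 32136 = \left(17 \left(-2 - 6\right) + 2 \cdot 98 \left(142 + 98\right)\right) + 32136 = \left(17 \left(-8\right) + 2 \cdot 98 \cdot 240\right) + 32136 = \left(-136 + 47040\right) + 32136 = 46904 + 32136 = 79040$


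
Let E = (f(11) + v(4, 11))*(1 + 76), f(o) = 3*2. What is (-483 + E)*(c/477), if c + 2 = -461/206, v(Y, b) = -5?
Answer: 19691/5459 ≈ 3.6071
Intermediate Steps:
f(o) = 6
c = -873/206 (c = -2 - 461/206 = -873/206 ≈ -4.2379)
E = 77 (E = (6 - 5)*(1 + 76) = 1*77 = 77)
(-483 + E)*(c/477) = (-483 + 77)*(-873/206/477) = -(-177219)/(103*477) = -406*(-97/10918) = 19691/5459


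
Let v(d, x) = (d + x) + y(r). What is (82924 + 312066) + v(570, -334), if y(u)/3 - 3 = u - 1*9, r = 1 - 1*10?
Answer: 395181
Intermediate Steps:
r = -9 (r = 1 - 10 = -9)
y(u) = -18 + 3*u (y(u) = 9 + 3*(u - 1*9) = 9 + 3*(u - 9) = 9 + 3*(-9 + u) = 9 + (-27 + 3*u) = -18 + 3*u)
v(d, x) = -45 + d + x (v(d, x) = (d + x) + (-18 + 3*(-9)) = (d + x) + (-18 - 27) = (d + x) - 45 = -45 + d + x)
(82924 + 312066) + v(570, -334) = (82924 + 312066) + (-45 + 570 - 334) = 394990 + 191 = 395181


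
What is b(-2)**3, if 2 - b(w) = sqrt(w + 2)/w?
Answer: 8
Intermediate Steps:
b(w) = 2 - sqrt(2 + w)/w (b(w) = 2 - sqrt(w + 2)/w = 2 - sqrt(2 + w)/w)
b(-2)**3 = (2 - 1*sqrt(2 - 2)/(-2))**3 = (2 - 1*(-1/2)*sqrt(0))**3 = (2 - 1*(-1/2)*0)**3 = (2 + 0)**3 = 2**3 = 8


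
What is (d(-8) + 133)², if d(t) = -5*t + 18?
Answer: 36481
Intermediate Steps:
d(t) = 18 - 5*t
(d(-8) + 133)² = ((18 - 5*(-8)) + 133)² = ((18 + 40) + 133)² = (58 + 133)² = 191² = 36481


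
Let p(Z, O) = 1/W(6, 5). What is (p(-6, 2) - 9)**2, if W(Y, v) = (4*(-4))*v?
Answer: 519841/6400 ≈ 81.225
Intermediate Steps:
W(Y, v) = -16*v
p(Z, O) = -1/80 (p(Z, O) = 1/(-16*5) = 1/(-80) = -1/80)
(p(-6, 2) - 9)**2 = (-1/80 - 9)**2 = (-721/80)**2 = 519841/6400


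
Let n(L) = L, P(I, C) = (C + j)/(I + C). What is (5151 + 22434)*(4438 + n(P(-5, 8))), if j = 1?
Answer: 122504985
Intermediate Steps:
P(I, C) = (1 + C)/(C + I) (P(I, C) = (C + 1)/(I + C) = (1 + C)/(C + I))
(5151 + 22434)*(4438 + n(P(-5, 8))) = (5151 + 22434)*(4438 + (1 + 8)/(8 - 5)) = 27585*(4438 + 9/3) = 27585*(4438 + (1/3)*9) = 27585*(4438 + 3) = 27585*4441 = 122504985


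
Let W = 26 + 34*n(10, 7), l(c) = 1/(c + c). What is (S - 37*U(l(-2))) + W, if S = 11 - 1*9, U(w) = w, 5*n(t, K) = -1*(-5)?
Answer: 285/4 ≈ 71.250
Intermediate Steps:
n(t, K) = 1 (n(t, K) = (-1*(-5))/5 = (⅕)*5 = 1)
l(c) = 1/(2*c)
S = 2 (S = 11 - 9 = 2)
W = 60 (W = 26 + 34*1 = 26 + 34 = 60)
(S - 37*U(l(-2))) + W = (2 - 37/(2*(-2))) + 60 = (2 - 37*(-1)/(2*2)) + 60 = (2 - 37*(-¼)) + 60 = (2 + 37/4) + 60 = 45/4 + 60 = 285/4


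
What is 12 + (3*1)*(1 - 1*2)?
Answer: 9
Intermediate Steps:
12 + (3*1)*(1 - 1*2) = 12 + 3*(1 - 2) = 12 + 3*(-1) = 12 - 3 = 9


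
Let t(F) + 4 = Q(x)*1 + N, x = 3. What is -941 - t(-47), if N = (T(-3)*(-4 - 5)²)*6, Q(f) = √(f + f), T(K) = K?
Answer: 521 - √6 ≈ 518.55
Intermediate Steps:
Q(f) = √2*√f (Q(f) = √(2*f) = √2*√f)
N = -1458 (N = -3*(-4 - 5)²*6 = -3*(-9)²*6 = -3*81*6 = -243*6 = -1458)
t(F) = -1462 + √6 (t(F) = -4 + ((√2*√3)*1 - 1458) = -4 + (√6*1 - 1458) = -4 + (√6 - 1458) = -4 + (-1458 + √6) = -1462 + √6)
-941 - t(-47) = -941 - (-1462 + √6) = -941 + (1462 - √6) = 521 - √6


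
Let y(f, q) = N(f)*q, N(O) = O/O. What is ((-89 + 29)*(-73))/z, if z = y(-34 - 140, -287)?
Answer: -4380/287 ≈ -15.261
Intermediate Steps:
N(O) = 1
y(f, q) = q (y(f, q) = 1*q = q)
z = -287
((-89 + 29)*(-73))/z = ((-89 + 29)*(-73))/(-287) = -60*(-73)*(-1/287) = 4380*(-1/287) = -4380/287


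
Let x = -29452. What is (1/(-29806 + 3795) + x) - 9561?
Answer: -1014767144/26011 ≈ -39013.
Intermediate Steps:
(1/(-29806 + 3795) + x) - 9561 = (1/(-29806 + 3795) - 29452) - 9561 = (1/(-26011) - 29452) - 9561 = (-1/26011 - 29452) - 9561 = -766075973/26011 - 9561 = -1014767144/26011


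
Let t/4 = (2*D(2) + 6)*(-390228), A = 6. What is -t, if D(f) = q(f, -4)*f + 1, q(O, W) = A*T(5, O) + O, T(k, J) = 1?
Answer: 62436480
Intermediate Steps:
q(O, W) = 6 + O (q(O, W) = 6*1 + O = 6 + O)
D(f) = 1 + f*(6 + f) (D(f) = (6 + f)*f + 1 = f*(6 + f) + 1 = 1 + f*(6 + f))
t = -62436480 (t = 4*((2*(1 + 2*(6 + 2)) + 6)*(-390228)) = 4*((2*(1 + 2*8) + 6)*(-390228)) = 4*((2*(1 + 16) + 6)*(-390228)) = 4*((2*17 + 6)*(-390228)) = 4*((34 + 6)*(-390228)) = 4*(40*(-390228)) = 4*(-15609120) = -62436480)
-t = -1*(-62436480) = 62436480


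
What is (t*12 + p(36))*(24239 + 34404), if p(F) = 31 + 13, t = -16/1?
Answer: -8679164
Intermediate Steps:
t = -16 (t = -16*1 = -16)
p(F) = 44
(t*12 + p(36))*(24239 + 34404) = (-16*12 + 44)*(24239 + 34404) = (-192 + 44)*58643 = -148*58643 = -8679164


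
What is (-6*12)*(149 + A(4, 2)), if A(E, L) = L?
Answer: -10872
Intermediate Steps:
(-6*12)*(149 + A(4, 2)) = (-6*12)*(149 + 2) = -72*151 = -10872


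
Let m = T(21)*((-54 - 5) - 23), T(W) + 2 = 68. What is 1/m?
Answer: -1/5412 ≈ -0.00018477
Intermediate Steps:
T(W) = 66 (T(W) = -2 + 68 = 66)
m = -5412 (m = 66*((-54 - 5) - 23) = 66*(-59 - 23) = 66*(-82) = -5412)
1/m = 1/(-5412) = -1/5412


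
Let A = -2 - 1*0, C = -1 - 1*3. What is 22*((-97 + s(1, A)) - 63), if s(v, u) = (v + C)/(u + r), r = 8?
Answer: -3531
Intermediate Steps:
C = -4 (C = -1 - 3 = -4)
A = -2 (A = -2 + 0 = -2)
s(v, u) = (-4 + v)/(8 + u) (s(v, u) = (v - 4)/(u + 8) = (-4 + v)/(8 + u))
22*((-97 + s(1, A)) - 63) = 22*((-97 + (-4 + 1)/(8 - 2)) - 63) = 22*((-97 - 3/6) - 63) = 22*((-97 + (⅙)*(-3)) - 63) = 22*((-97 - ½) - 63) = 22*(-195/2 - 63) = 22*(-321/2) = -3531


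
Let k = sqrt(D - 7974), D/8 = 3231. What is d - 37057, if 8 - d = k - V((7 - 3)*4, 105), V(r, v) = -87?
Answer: -37136 - 3*sqrt(1986) ≈ -37270.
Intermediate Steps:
D = 25848 (D = 8*3231 = 25848)
k = 3*sqrt(1986) (k = sqrt(25848 - 7974) = sqrt(17874) = 3*sqrt(1986) ≈ 133.69)
d = -79 - 3*sqrt(1986) (d = 8 - (3*sqrt(1986) - 1*(-87)) = 8 - (3*sqrt(1986) + 87) = 8 - (87 + 3*sqrt(1986)) = 8 + (-87 - 3*sqrt(1986)) = -79 - 3*sqrt(1986) ≈ -212.69)
d - 37057 = (-79 - 3*sqrt(1986)) - 37057 = -37136 - 3*sqrt(1986)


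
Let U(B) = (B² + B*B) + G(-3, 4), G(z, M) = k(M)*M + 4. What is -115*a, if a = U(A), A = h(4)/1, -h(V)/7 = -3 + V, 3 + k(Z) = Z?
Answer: -12190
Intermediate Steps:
k(Z) = -3 + Z
G(z, M) = 4 + M*(-3 + M) (G(z, M) = (-3 + M)*M + 4 = M*(-3 + M) + 4 = 4 + M*(-3 + M))
h(V) = 21 - 7*V (h(V) = -7*(-3 + V) = 21 - 7*V)
A = -7 (A = (21 - 7*4)/1 = (21 - 28)*1 = -7*1 = -7)
U(B) = 8 + 2*B² (U(B) = (B² + B*B) + (4 + 4*(-3 + 4)) = (B² + B²) + (4 + 4*1) = 2*B² + (4 + 4) = 2*B² + 8 = 8 + 2*B²)
a = 106 (a = 8 + 2*(-7)² = 8 + 2*49 = 8 + 98 = 106)
-115*a = -115*106 = -12190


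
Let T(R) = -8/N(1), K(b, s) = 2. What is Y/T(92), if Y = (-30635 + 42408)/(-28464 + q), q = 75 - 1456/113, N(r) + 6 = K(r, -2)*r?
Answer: -1330349/6418826 ≈ -0.20726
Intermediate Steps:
N(r) = -6 + 2*r
q = 7019/113 (q = 75 - 1456/113 = 7019/113 ≈ 62.115)
Y = -1330349/3209413 (Y = (-30635 + 42408)/(-28464 + 7019/113) = 11773/(-3209413/113) = 11773*(-113/3209413) = -1330349/3209413 ≈ -0.41451)
T(R) = 2 (T(R) = -8/(-6 + 2*1) = -8/(-6 + 2) = -8/(-4) = -8*(-¼) = 2)
Y/T(92) = -1330349/3209413/2 = -1330349/3209413*½ = -1330349/6418826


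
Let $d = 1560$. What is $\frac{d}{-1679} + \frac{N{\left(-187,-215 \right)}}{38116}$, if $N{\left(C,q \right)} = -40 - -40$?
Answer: $- \frac{1560}{1679} \approx -0.92912$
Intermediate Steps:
$N{\left(C,q \right)} = 0$ ($N{\left(C,q \right)} = -40 + 40 = 0$)
$\frac{d}{-1679} + \frac{N{\left(-187,-215 \right)}}{38116} = \frac{1560}{-1679} + \frac{0}{38116} = 1560 \left(- \frac{1}{1679}\right) + 0 \cdot \frac{1}{38116} = - \frac{1560}{1679} + 0 = - \frac{1560}{1679}$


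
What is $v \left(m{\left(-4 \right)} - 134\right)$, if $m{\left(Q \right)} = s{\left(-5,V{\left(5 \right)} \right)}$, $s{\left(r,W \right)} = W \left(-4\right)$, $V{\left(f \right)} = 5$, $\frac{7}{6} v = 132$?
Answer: $-17424$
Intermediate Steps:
$v = \frac{792}{7}$ ($v = \frac{6}{7} \cdot 132 = \frac{792}{7} \approx 113.14$)
$s{\left(r,W \right)} = - 4 W$
$m{\left(Q \right)} = -20$ ($m{\left(Q \right)} = \left(-4\right) 5 = -20$)
$v \left(m{\left(-4 \right)} - 134\right) = \frac{792 \left(-20 - 134\right)}{7} = \frac{792}{7} \left(-154\right) = -17424$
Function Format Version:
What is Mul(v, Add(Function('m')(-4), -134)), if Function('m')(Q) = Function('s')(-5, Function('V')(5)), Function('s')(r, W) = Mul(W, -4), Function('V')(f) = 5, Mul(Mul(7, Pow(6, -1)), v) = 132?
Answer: -17424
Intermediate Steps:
v = Rational(792, 7) (v = Mul(Rational(6, 7), 132) = Rational(792, 7) ≈ 113.14)
Function('s')(r, W) = Mul(-4, W)
Function('m')(Q) = -20 (Function('m')(Q) = Mul(-4, 5) = -20)
Mul(v, Add(Function('m')(-4), -134)) = Mul(Rational(792, 7), Add(-20, -134)) = Mul(Rational(792, 7), -154) = -17424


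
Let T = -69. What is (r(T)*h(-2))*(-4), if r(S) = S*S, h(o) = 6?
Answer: -114264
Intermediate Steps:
r(S) = S²
(r(T)*h(-2))*(-4) = ((-69)²*6)*(-4) = (4761*6)*(-4) = 28566*(-4) = -114264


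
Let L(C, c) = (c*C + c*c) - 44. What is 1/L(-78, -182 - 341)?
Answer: 1/314279 ≈ 3.1819e-6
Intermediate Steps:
L(C, c) = -44 + c² + C*c (L(C, c) = (C*c + c²) - 44 = (c² + C*c) - 44 = -44 + c² + C*c)
1/L(-78, -182 - 341) = 1/(-44 + (-182 - 341)² - 78*(-182 - 341)) = 1/(-44 + (-523)² - 78*(-523)) = 1/(-44 + 273529 + 40794) = 1/314279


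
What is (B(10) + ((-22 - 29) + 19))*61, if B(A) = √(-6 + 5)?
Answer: -1952 + 61*I ≈ -1952.0 + 61.0*I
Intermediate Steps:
B(A) = I (B(A) = √(-1) = I)
(B(10) + ((-22 - 29) + 19))*61 = (I + ((-22 - 29) + 19))*61 = (I + (-51 + 19))*61 = (I - 32)*61 = (-32 + I)*61 = -1952 + 61*I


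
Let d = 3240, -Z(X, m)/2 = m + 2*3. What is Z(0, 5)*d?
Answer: -71280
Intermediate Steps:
Z(X, m) = -12 - 2*m (Z(X, m) = -2*(m + 2*3) = -2*(m + 6) = -2*(6 + m) = -12 - 2*m)
Z(0, 5)*d = (-12 - 2*5)*3240 = (-12 - 10)*3240 = -22*3240 = -71280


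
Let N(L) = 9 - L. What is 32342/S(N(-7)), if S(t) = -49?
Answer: -32342/49 ≈ -660.04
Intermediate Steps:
32342/S(N(-7)) = 32342/(-49) = 32342*(-1/49) = -32342/49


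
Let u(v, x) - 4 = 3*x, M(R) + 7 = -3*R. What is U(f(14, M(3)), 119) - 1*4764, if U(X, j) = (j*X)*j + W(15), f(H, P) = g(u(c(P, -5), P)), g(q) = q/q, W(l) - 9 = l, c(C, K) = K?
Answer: 9421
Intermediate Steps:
W(l) = 9 + l
M(R) = -7 - 3*R
u(v, x) = 4 + 3*x
g(q) = 1
f(H, P) = 1
U(X, j) = 24 + X*j² (U(X, j) = (j*X)*j + (9 + 15) = (X*j)*j + 24 = X*j² + 24 = 24 + X*j²)
U(f(14, M(3)), 119) - 1*4764 = (24 + 1*119²) - 1*4764 = (24 + 1*14161) - 4764 = (24 + 14161) - 4764 = 14185 - 4764 = 9421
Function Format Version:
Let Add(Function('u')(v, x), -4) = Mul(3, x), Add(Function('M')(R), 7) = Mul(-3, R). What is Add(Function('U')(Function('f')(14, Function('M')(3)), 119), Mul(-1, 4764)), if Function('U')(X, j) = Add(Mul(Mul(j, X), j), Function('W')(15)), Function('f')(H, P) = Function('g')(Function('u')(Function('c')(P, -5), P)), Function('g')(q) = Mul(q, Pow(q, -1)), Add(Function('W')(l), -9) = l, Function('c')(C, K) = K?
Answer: 9421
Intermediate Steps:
Function('W')(l) = Add(9, l)
Function('M')(R) = Add(-7, Mul(-3, R))
Function('u')(v, x) = Add(4, Mul(3, x))
Function('g')(q) = 1
Function('f')(H, P) = 1
Function('U')(X, j) = Add(24, Mul(X, Pow(j, 2))) (Function('U')(X, j) = Add(Mul(Mul(j, X), j), Add(9, 15)) = Add(Mul(Mul(X, j), j), 24) = Add(Mul(X, Pow(j, 2)), 24) = Add(24, Mul(X, Pow(j, 2))))
Add(Function('U')(Function('f')(14, Function('M')(3)), 119), Mul(-1, 4764)) = Add(Add(24, Mul(1, Pow(119, 2))), Mul(-1, 4764)) = Add(Add(24, Mul(1, 14161)), -4764) = Add(Add(24, 14161), -4764) = Add(14185, -4764) = 9421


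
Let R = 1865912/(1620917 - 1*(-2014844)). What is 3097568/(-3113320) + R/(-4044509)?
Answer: -813380975672804412/817517141260572655 ≈ -0.99494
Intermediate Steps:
R = 1865912/3635761 (R = 1865912/(1620917 + 2014844) = 1865912/3635761 ≈ 0.51321)
3097568/(-3113320) + R/(-4044509) = 3097568/(-3113320) + (1865912/3635761)/(-4044509) = 3097568*(-1/3113320) + (1865912/3635761)*(-1/4044509) = -387196/389165 - 1865912/14704868086349 = -813380975672804412/817517141260572655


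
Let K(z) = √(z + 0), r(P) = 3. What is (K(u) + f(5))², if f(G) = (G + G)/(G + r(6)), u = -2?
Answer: -7/16 + 5*I*√2/2 ≈ -0.4375 + 3.5355*I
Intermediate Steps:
K(z) = √z
f(G) = 2*G/(3 + G) (f(G) = (G + G)/(G + 3) = (2*G)/(3 + G) = 2*G/(3 + G))
(K(u) + f(5))² = (√(-2) + 2*5/(3 + 5))² = (I*√2 + 2*5/8)² = (I*√2 + 2*5*(⅛))² = (I*√2 + 5/4)² = (5/4 + I*√2)²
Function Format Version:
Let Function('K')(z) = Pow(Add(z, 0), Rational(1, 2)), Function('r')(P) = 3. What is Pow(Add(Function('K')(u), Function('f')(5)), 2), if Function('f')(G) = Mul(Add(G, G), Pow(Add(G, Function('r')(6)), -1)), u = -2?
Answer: Add(Rational(-7, 16), Mul(Rational(5, 2), I, Pow(2, Rational(1, 2)))) ≈ Add(-0.43750, Mul(3.5355, I))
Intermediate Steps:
Function('K')(z) = Pow(z, Rational(1, 2))
Function('f')(G) = Mul(2, G, Pow(Add(3, G), -1)) (Function('f')(G) = Mul(Add(G, G), Pow(Add(G, 3), -1)) = Mul(Mul(2, G), Pow(Add(3, G), -1)) = Mul(2, G, Pow(Add(3, G), -1)))
Pow(Add(Function('K')(u), Function('f')(5)), 2) = Pow(Add(Pow(-2, Rational(1, 2)), Mul(2, 5, Pow(Add(3, 5), -1))), 2) = Pow(Add(Mul(I, Pow(2, Rational(1, 2))), Mul(2, 5, Pow(8, -1))), 2) = Pow(Add(Mul(I, Pow(2, Rational(1, 2))), Mul(2, 5, Rational(1, 8))), 2) = Pow(Add(Mul(I, Pow(2, Rational(1, 2))), Rational(5, 4)), 2) = Pow(Add(Rational(5, 4), Mul(I, Pow(2, Rational(1, 2)))), 2)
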